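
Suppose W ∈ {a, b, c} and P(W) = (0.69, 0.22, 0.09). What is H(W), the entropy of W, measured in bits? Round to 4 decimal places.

1.1626 bits

H(W) = −Σ p·log₂ p.
  −(0.69)·log₂(0.69) = 0.36938
  −(0.22)·log₂(0.22) = 0.48057
  −(0.09)·log₂(0.09) = 0.31265
Sum: 0.36938 + 0.48057 + 0.31265 = 1.1626 bits.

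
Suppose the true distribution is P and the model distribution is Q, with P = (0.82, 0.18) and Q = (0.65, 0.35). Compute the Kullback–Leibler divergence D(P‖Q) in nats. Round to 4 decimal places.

D(P‖Q) = Σ p·ln(p/q).
  0.82·ln(0.82/0.65) = 0.19051
  0.18·ln(0.18/0.35) = -0.11970
D(P‖Q) = 0.0708 nats.

0.0708 nats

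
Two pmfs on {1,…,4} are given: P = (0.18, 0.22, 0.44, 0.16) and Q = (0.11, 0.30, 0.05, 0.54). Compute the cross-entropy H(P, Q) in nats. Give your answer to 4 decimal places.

2.0789 nats

H(P,Q) = −Σ p·ln q.
  −0.18·ln(0.11) = 0.39731
  −0.22·ln(0.30) = 0.26487
  −0.44·ln(0.05) = 1.31812
  −0.16·ln(0.54) = 0.09859
H(P,Q) = 2.0789 nats.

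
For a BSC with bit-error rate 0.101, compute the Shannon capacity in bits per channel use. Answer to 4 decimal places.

0.5278 bits

Binary symmetric channel: C = 1 − h₂(ε) where h₂ is the binary entropy function.
h₂(0.101) = −0.101·log₂0.101 − 0.899·log₂0.899 = 0.4722.
C = 1 − 0.4722 = 0.5278 bits per channel use.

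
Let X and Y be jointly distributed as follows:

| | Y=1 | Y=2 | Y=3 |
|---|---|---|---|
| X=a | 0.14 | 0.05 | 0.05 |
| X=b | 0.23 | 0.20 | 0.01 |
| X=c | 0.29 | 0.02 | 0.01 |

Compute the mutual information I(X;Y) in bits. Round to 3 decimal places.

Marginals: p(X) = (0.2400, 0.4400, 0.3200), p(Y) = (0.6600, 0.2700, 0.0700).
I(X;Y) = Σ p(x,y)·log₂[p(x,y)/(p(x)p(y))].
  (a,1): 0.14·log₂(0.8838) = -0.0249
  (a,2): 0.05·log₂(0.7716) = -0.0187
  (a,3): 0.05·log₂(2.9762) = 0.0787
  (b,1): 0.23·log₂(0.7920) = -0.0774
  (b,2): 0.20·log₂(1.6835) = 0.1503
  (b,3): 0.01·log₂(0.3247) = -0.0162
  (c,1): 0.29·log₂(1.3731) = 0.1327
  (c,2): 0.02·log₂(0.2315) = -0.0422
  (c,3): 0.01·log₂(0.4464) = -0.0116
Sum = 0.171 bits.

0.171 bits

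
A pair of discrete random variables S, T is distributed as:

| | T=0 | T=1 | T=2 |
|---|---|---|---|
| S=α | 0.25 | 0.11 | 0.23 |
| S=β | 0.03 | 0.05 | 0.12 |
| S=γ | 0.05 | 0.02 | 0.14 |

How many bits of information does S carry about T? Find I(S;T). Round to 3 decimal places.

Marginals: p(S) = (0.5900, 0.2000, 0.2100), p(T) = (0.3300, 0.1800, 0.4900).
I(S;T) = H(S) + H(T) − H(S,T).
H(S) = 1.3863, H(T) = 1.4774, H(S,T) = 2.7990.
I(S;T) = 1.3863 + 1.4774 − 2.7990 = 0.065 bits.

0.065 bits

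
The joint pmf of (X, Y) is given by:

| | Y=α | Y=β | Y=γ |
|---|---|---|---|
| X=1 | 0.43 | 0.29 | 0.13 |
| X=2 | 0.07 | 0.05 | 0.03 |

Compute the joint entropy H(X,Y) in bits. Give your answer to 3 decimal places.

2.061 bits

H(X,Y) = −Σ p(x,y)·log₂ p(x,y) over all 6 cells.
  cell (1,α): −0.43·log₂0.43 = 0.5236
  cell (1,β): −0.29·log₂0.29 = 0.5179
  cell (1,γ): −0.13·log₂0.13 = 0.3826
  cell (2,α): −0.07·log₂0.07 = 0.2686
  cell (2,β): −0.05·log₂0.05 = 0.2161
  cell (2,γ): −0.03·log₂0.03 = 0.1518
Sum = 2.061 bits.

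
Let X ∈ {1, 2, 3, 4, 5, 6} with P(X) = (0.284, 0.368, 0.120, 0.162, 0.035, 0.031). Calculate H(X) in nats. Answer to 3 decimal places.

1.500 nats

H(X) = −Σ p·ln p.
  −(0.284)·ln(0.284) = 0.3575
  −(0.368)·ln(0.368) = 0.3679
  −(0.120)·ln(0.120) = 0.2544
  −(0.162)·ln(0.162) = 0.2949
  −(0.035)·ln(0.035) = 0.1173
  −(0.031)·ln(0.031) = 0.1077
Sum: 0.3575 + 0.3679 + 0.2544 + 0.2949 + 0.1173 + 0.1077 = 1.500 nats.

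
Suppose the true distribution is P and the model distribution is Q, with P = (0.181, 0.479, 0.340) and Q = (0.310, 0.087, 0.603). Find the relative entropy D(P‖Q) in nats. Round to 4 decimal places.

D(P‖Q) = Σ p·ln(p/q).
  0.181·ln(0.181/0.310) = -0.09739
  0.479·ln(0.479/0.087) = 0.81707
  0.340·ln(0.340/0.603) = -0.19481
D(P‖Q) = 0.5249 nats.

0.5249 nats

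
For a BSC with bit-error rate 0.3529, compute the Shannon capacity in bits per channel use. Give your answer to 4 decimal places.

Binary symmetric channel: C = 1 − h₂(ε) where h₂ is the binary entropy function.
h₂(0.3529) = −0.3529·log₂0.3529 − 0.6471·log₂0.6471 = 0.9366.
C = 1 − 0.9366 = 0.0634 bits per channel use.

0.0634 bits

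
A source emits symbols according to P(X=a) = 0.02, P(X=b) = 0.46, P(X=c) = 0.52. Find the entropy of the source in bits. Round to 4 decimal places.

H(X) = −Σ p·log₂ p.
  −(0.02)·log₂(0.02) = 0.11288
  −(0.46)·log₂(0.46) = 0.51534
  −(0.52)·log₂(0.52) = 0.49058
Sum: 0.11288 + 0.51534 + 0.49058 = 1.1188 bits.

1.1188 bits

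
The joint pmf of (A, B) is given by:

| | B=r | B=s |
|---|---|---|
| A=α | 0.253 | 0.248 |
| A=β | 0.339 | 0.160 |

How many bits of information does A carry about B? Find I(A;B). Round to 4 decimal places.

0.0228 bits

Marginals: p(A) = (0.5010, 0.4990), p(B) = (0.5920, 0.4080).
I(A;B) = Σ p(x,y)·log₂[p(x,y)/(p(x)p(y))].
  (α,r): 0.253·log₂(0.8530) = -0.05802
  (α,s): 0.248·log₂(1.2133) = 0.06916
  (β,r): 0.339·log₂(1.1476) = 0.06732
  (β,s): 0.160·log₂(0.7859) = -0.05562
Sum = 0.0228 bits.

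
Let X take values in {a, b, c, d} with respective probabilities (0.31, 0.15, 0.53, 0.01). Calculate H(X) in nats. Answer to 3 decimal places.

H(X) = −Σ p·ln p.
  −(0.31)·ln(0.31) = 0.3631
  −(0.15)·ln(0.15) = 0.2846
  −(0.53)·ln(0.53) = 0.3365
  −(0.01)·ln(0.01) = 0.0461
Sum: 0.3631 + 0.2846 + 0.3365 + 0.0461 = 1.030 nats.

1.030 nats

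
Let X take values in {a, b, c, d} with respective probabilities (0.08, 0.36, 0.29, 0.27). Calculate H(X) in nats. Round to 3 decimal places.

H(X) = −Σ p·ln p.
  −(0.08)·ln(0.08) = 0.2021
  −(0.36)·ln(0.36) = 0.3678
  −(0.29)·ln(0.29) = 0.3590
  −(0.27)·ln(0.27) = 0.3535
Sum: 0.2021 + 0.3678 + 0.3590 + 0.3535 = 1.282 nats.

1.282 nats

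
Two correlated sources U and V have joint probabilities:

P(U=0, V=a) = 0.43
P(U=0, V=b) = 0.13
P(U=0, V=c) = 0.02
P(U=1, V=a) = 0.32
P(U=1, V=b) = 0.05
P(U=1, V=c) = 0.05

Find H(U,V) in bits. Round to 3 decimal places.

H(U,V) = −Σ p(x,y)·log₂ p(x,y) over all 6 cells.
  cell (0,a): −0.43·log₂0.43 = 0.5236
  cell (0,b): −0.13·log₂0.13 = 0.3826
  cell (0,c): −0.02·log₂0.02 = 0.1129
  cell (1,a): −0.32·log₂0.32 = 0.5260
  cell (1,b): −0.05·log₂0.05 = 0.2161
  cell (1,c): −0.05·log₂0.05 = 0.2161
Sum = 1.977 bits.

1.977 bits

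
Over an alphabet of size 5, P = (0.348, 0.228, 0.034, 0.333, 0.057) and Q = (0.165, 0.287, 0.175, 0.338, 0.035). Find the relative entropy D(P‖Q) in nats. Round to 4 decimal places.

D(P‖Q) = Σ p·ln(p/q).
  0.348·ln(0.348/0.165) = 0.25970
  0.228·ln(0.228/0.287) = -0.05247
  0.034·ln(0.034/0.175) = -0.05571
  0.333·ln(0.333/0.338) = -0.00496
  0.057·ln(0.057/0.035) = 0.02780
D(P‖Q) = 0.1744 nats.

0.1744 nats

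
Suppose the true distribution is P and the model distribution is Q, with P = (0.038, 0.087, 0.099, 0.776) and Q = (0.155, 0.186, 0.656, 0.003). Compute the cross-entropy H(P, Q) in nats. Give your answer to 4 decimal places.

H(P,Q) = −Σ p·ln q.
  −0.038·ln(0.155) = 0.07084
  −0.087·ln(0.186) = 0.14633
  −0.099·ln(0.656) = 0.04174
  −0.776·ln(0.003) = 4.50789
H(P,Q) = 4.7668 nats.

4.7668 nats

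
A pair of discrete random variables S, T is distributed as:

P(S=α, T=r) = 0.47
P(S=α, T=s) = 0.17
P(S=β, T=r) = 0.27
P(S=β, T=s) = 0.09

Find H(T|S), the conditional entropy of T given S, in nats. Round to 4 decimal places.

Chain rule: H(T|S) = H(S,T) − H(S).
Marginals: p(S) = (0.6400, 0.3600), p(T) = (0.7400, 0.2600).
H(S,T) = 1.2263 nats; H(S) = 0.6534 nats.
H(T|S) = 1.2263 − 0.6534 = 0.5729 nats.

0.5729 nats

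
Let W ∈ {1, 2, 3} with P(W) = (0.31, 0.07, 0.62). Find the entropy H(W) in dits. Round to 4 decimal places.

0.3672 dits

H(W) = −Σ p·log₁₀ p.
  −(0.31)·log₁₀(0.31) = 0.15768
  −(0.07)·log₁₀(0.07) = 0.08084
  −(0.62)·log₁₀(0.62) = 0.12872
Sum: 0.15768 + 0.08084 + 0.12872 = 0.3672 dits.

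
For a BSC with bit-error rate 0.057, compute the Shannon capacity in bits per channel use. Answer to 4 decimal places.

Binary symmetric channel: C = 1 − h₂(ε) where h₂ is the binary entropy function.
h₂(0.057) = −0.057·log₂0.057 − 0.943·log₂0.943 = 0.3154.
C = 1 − 0.3154 = 0.6846 bits per channel use.

0.6846 bits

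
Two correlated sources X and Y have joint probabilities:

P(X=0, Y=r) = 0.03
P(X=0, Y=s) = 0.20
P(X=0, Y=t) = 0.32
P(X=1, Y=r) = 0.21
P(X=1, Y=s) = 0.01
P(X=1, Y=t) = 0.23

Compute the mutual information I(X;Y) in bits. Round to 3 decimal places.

0.265 bits

Marginals: p(X) = (0.5500, 0.4500), p(Y) = (0.2400, 0.2100, 0.5500).
I(X;Y) = Σ p(x,y)·log₂[p(x,y)/(p(x)p(y))].
  (0,r): 0.03·log₂(0.2273) = -0.0641
  (0,s): 0.20·log₂(1.7316) = 0.1584
  (0,t): 0.32·log₂(1.0579) = 0.0260
  (1,r): 0.21·log₂(1.9444) = 0.2015
  (1,s): 0.01·log₂(0.1058) = -0.0324
  (1,t): 0.23·log₂(0.9293) = -0.0243
Sum = 0.265 bits.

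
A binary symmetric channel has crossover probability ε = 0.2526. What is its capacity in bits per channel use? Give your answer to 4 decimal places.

Binary symmetric channel: C = 1 − h₂(ε) where h₂ is the binary entropy function.
h₂(0.2526) = −0.2526·log₂0.2526 − 0.7474·log₂0.7474 = 0.8154.
C = 1 − 0.8154 = 0.1846 bits per channel use.

0.1846 bits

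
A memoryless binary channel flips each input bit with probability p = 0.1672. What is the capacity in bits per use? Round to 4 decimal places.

0.3487 bits

Binary symmetric channel: C = 1 − h₂(ε) where h₂ is the binary entropy function.
h₂(0.1672) = −0.1672·log₂0.1672 − 0.8328·log₂0.8328 = 0.6513.
C = 1 − 0.6513 = 0.3487 bits per channel use.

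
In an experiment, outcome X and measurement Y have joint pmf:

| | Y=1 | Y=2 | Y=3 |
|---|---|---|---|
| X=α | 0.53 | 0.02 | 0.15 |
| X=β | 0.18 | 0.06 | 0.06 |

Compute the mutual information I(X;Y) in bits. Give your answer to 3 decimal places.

0.055 bits

Marginals: p(X) = (0.7000, 0.3000), p(Y) = (0.7100, 0.0800, 0.2100).
I(X;Y) = H(X) + H(Y) − H(X,Y).
H(X) = 0.8813, H(Y) = 1.1151, H(X,Y) = 1.9412.
I(X;Y) = 0.8813 + 1.1151 − 1.9412 = 0.055 bits.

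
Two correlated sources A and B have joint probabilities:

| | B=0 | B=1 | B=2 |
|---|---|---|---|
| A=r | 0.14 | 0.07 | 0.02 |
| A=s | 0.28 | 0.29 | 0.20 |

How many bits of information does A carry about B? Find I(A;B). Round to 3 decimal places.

Marginals: p(A) = (0.2300, 0.7700), p(B) = (0.4200, 0.3600, 0.2200).
I(A;B) = H(A) + H(B) − H(A,B).
H(A) = 0.7780, H(B) = 1.5368, H(A,B) = 2.2751.
I(A;B) = 0.7780 + 1.5368 − 2.2751 = 0.040 bits.

0.040 bits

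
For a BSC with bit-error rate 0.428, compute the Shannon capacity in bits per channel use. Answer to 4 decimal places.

0.0150 bits

Binary symmetric channel: C = 1 − h₂(ε) where h₂ is the binary entropy function.
h₂(0.428) = −0.428·log₂0.428 − 0.572·log₂0.572 = 0.9850.
C = 1 − 0.9850 = 0.0150 bits per channel use.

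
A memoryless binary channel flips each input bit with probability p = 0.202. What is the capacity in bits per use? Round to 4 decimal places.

0.2741 bits

Binary symmetric channel: C = 1 − h₂(ε) where h₂ is the binary entropy function.
h₂(0.202) = −0.202·log₂0.202 − 0.798·log₂0.798 = 0.7259.
C = 1 − 0.7259 = 0.2741 bits per channel use.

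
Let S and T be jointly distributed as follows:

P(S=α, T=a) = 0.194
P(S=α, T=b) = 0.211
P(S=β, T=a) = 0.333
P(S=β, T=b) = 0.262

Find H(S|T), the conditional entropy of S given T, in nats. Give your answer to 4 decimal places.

Marginals: p(S) = (0.4050, 0.5950), p(T) = (0.5270, 0.4730).
H(S|T) = Σ p(T) · H(S|T=·).
  T=a: p=0.5270, H(S|T=a) = 0.6579
  T=b: p=0.4730, H(S|T=b) = 0.6873
Weighted sum = 0.6718 nats.

0.6718 nats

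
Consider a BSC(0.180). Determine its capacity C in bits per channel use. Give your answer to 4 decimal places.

Binary symmetric channel: C = 1 − h₂(ε) where h₂ is the binary entropy function.
h₂(0.180) = −0.180·log₂0.180 − 0.820·log₂0.820 = 0.6801.
C = 1 − 0.6801 = 0.3199 bits per channel use.

0.3199 bits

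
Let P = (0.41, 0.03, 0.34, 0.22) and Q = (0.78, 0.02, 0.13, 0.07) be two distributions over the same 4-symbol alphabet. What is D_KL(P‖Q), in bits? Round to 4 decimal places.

0.4722 bits

D(P‖Q) = Σ p·log₂(p/q).
  0.41·log₂(0.41/0.78) = -0.38042
  0.03·log₂(0.03/0.02) = 0.01755
  0.34·log₂(0.34/0.13) = 0.47159
  0.22·log₂(0.22/0.07) = 0.36346
D(P‖Q) = 0.4722 bits.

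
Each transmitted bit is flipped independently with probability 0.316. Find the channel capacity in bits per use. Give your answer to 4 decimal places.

Binary symmetric channel: C = 1 − h₂(ε) where h₂ is the binary entropy function.
h₂(0.316) = −0.316·log₂0.316 − 0.684·log₂0.684 = 0.9000.
C = 1 − 0.9000 = 0.1000 bits per channel use.

0.1000 bits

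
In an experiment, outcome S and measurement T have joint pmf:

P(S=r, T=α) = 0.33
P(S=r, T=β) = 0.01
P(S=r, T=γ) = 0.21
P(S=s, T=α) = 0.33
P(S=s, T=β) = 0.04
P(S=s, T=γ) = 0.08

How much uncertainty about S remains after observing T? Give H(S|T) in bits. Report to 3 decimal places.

Chain rule: H(S|T) = H(S,T) − H(T).
Marginals: p(S) = (0.5500, 0.4500), p(T) = (0.6600, 0.0500, 0.2900).
H(S,T) = 2.0722 bits; H(T) = 1.1296 bits.
H(S|T) = 2.0722 − 1.1296 = 0.943 bits.

0.943 bits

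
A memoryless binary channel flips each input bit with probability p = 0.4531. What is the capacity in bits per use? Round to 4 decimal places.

0.0064 bits

Binary symmetric channel: C = 1 − h₂(ε) where h₂ is the binary entropy function.
h₂(0.4531) = −0.4531·log₂0.4531 − 0.5469·log₂0.5469 = 0.9936.
C = 1 − 0.9936 = 0.0064 bits per channel use.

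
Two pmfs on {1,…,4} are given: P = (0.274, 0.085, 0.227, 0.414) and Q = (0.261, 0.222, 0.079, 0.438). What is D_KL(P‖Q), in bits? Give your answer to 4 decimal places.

D(P‖Q) = Σ p·log₂(p/q).
  0.274·log₂(0.274/0.261) = 0.01921
  0.085·log₂(0.085/0.222) = -0.11773
  0.227·log₂(0.227/0.079) = 0.34567
  0.414·log₂(0.414/0.438) = -0.03366
D(P‖Q) = 0.2135 bits.

0.2135 bits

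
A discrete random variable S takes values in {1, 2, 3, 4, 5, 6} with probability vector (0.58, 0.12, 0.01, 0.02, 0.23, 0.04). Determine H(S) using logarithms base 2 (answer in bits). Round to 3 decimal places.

H(S) = −Σ p·log₂ p.
  −(0.58)·log₂(0.58) = 0.4558
  −(0.12)·log₂(0.12) = 0.3671
  −(0.01)·log₂(0.01) = 0.0664
  −(0.02)·log₂(0.02) = 0.1129
  −(0.23)·log₂(0.23) = 0.4877
  −(0.04)·log₂(0.04) = 0.1858
Sum: 0.4558 + 0.3671 + 0.0664 + 0.1129 + 0.4877 + 0.1858 = 1.676 bits.

1.676 bits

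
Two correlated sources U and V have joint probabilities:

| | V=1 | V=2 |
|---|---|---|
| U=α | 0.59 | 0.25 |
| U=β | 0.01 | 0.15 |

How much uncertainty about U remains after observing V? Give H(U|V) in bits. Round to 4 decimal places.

0.4551 bits

Chain rule: H(U|V) = H(U,V) − H(V).
Marginals: p(U) = (0.8400, 0.1600), p(V) = (0.6000, 0.4000).
H(U,V) = 1.4261 bits; H(V) = 0.9710 bits.
H(U|V) = 1.4261 − 0.9710 = 0.4551 bits.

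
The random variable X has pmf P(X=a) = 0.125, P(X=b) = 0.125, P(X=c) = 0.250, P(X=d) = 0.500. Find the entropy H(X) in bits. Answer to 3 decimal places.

1.750 bits

H(X) = −Σ p·log₂ p.
  −(0.125)·log₂(0.125) = 0.3750
  −(0.125)·log₂(0.125) = 0.3750
  −(0.250)·log₂(0.250) = 0.5000
  −(0.500)·log₂(0.500) = 0.5000
Sum: 0.3750 + 0.3750 + 0.5000 + 0.5000 = 1.750 bits.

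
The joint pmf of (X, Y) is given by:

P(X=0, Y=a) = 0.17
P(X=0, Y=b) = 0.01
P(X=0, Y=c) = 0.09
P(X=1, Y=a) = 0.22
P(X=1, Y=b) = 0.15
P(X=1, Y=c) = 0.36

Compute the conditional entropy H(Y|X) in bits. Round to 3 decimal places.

Chain rule: H(Y|X) = H(X,Y) − H(X).
Marginals: p(X) = (0.2700, 0.7300), p(Y) = (0.3900, 0.1600, 0.4500).
H(X,Y) = 2.2354 bits; H(X) = 0.8415 bits.
H(Y|X) = 2.2354 − 0.8415 = 1.394 bits.

1.394 bits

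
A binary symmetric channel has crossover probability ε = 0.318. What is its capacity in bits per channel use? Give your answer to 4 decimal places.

0.0978 bits

Binary symmetric channel: C = 1 − h₂(ε) where h₂ is the binary entropy function.
h₂(0.318) = −0.318·log₂0.318 − 0.682·log₂0.682 = 0.9022.
C = 1 − 0.9022 = 0.0978 bits per channel use.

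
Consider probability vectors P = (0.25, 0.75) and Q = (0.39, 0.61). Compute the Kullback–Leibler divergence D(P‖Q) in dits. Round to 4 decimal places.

0.0190 dits

D(P‖Q) = Σ p·log₁₀(p/q).
  0.25·log₁₀(0.25/0.39) = -0.04828
  0.75·log₁₀(0.75/0.61) = 0.06730
D(P‖Q) = 0.0190 dits.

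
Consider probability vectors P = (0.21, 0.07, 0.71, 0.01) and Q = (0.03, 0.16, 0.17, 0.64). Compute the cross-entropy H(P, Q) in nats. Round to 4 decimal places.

H(P,Q) = −Σ p·ln q.
  −0.21·ln(0.03) = 0.73638
  −0.07·ln(0.16) = 0.12828
  −0.71·ln(0.17) = 1.25809
  −0.01·ln(0.64) = 0.00446
H(P,Q) = 2.1272 nats.

2.1272 nats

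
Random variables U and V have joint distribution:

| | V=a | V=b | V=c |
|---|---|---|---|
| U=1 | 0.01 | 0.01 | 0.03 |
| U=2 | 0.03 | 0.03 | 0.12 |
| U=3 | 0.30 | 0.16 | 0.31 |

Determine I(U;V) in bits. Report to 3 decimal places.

Marginals: p(U) = (0.0500, 0.1800, 0.7700), p(V) = (0.3400, 0.2000, 0.4600).
I(U;V) = Σ p(x,y)·log₂[p(x,y)/(p(x)p(y))].
  (1,a): 0.01·log₂(0.5882) = -0.0077
  (1,b): 0.01·log₂(1.0000) = 0.0000
  (1,c): 0.03·log₂(1.3043) = 0.0115
  (2,a): 0.03·log₂(0.4902) = -0.0309
  (2,b): 0.03·log₂(0.8333) = -0.0079
  (2,c): 0.12·log₂(1.4493) = 0.0642
  (3,a): 0.30·log₂(1.1459) = 0.0589
  (3,b): 0.16·log₂(1.0390) = 0.0088
  (3,c): 0.31·log₂(0.8752) = -0.0596
Sum = 0.037 bits.

0.037 bits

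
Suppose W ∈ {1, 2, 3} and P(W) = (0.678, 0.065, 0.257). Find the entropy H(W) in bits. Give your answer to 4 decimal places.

H(W) = −Σ p·log₂ p.
  −(0.678)·log₂(0.678) = 0.38012
  −(0.065)·log₂(0.065) = 0.25632
  −(0.257)·log₂(0.257) = 0.50376
Sum: 0.38012 + 0.25632 + 0.50376 = 1.1402 bits.

1.1402 bits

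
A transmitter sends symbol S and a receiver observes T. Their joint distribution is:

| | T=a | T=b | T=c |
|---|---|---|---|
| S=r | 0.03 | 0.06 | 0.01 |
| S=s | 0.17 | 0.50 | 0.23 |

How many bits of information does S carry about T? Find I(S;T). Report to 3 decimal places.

0.012 bits

Marginals: p(S) = (0.1000, 0.9000), p(T) = (0.2000, 0.5600, 0.2400).
I(S;T) = H(S) + H(T) − H(S,T).
H(S) = 0.4690, H(T) = 1.4270, H(S,T) = 1.8840.
I(S;T) = 0.4690 + 1.4270 − 1.8840 = 0.012 bits.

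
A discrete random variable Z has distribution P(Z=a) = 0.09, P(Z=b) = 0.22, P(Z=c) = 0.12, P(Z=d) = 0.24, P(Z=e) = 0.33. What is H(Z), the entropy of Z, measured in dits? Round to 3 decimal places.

H(Z) = −Σ p·log₁₀ p.
  −(0.09)·log₁₀(0.09) = 0.0941
  −(0.22)·log₁₀(0.22) = 0.1447
  −(0.12)·log₁₀(0.12) = 0.1105
  −(0.24)·log₁₀(0.24) = 0.1487
  −(0.33)·log₁₀(0.33) = 0.1589
Sum: 0.0941 + 0.1447 + 0.1105 + 0.1487 + 0.1589 = 0.657 dits.

0.657 dits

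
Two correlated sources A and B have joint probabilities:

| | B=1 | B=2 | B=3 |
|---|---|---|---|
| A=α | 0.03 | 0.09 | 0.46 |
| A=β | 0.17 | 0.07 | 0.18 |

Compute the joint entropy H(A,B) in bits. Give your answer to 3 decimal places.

H(A,B) = −Σ p(x,y)·log₂ p(x,y) over all 6 cells.
  cell (α,1): −0.03·log₂0.03 = 0.1518
  cell (α,2): −0.09·log₂0.09 = 0.3127
  cell (α,3): −0.46·log₂0.46 = 0.5153
  cell (β,1): −0.17·log₂0.17 = 0.4346
  cell (β,2): −0.07·log₂0.07 = 0.2686
  cell (β,3): −0.18·log₂0.18 = 0.4453
Sum = 2.128 bits.

2.128 bits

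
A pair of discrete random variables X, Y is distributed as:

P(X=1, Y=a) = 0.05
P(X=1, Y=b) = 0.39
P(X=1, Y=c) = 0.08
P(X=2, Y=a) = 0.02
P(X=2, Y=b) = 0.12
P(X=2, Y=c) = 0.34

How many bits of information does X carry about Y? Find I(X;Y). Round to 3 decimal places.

Marginals: p(X) = (0.5200, 0.4800), p(Y) = (0.0700, 0.5100, 0.4200).
I(X;Y) = Σ p(x,y)·log₂[p(x,y)/(p(x)p(y))].
  (1,a): 0.05·log₂(1.3736) = 0.0229
  (1,b): 0.39·log₂(1.4706) = 0.2170
  (1,c): 0.08·log₂(0.3663) = -0.1159
  (2,a): 0.02·log₂(0.5952) = -0.0150
  (2,b): 0.12·log₂(0.4902) = -0.1234
  (2,c): 0.34·log₂(1.6865) = 0.2564
Sum = 0.242 bits.

0.242 bits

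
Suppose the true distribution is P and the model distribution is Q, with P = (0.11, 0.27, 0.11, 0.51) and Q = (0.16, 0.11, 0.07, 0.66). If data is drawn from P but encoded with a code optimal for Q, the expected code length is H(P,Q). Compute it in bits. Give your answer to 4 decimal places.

1.8784 bits

H(P,Q) = −Σ p·log₂ q.
  −0.11·log₂(0.16) = 0.29082
  −0.27·log₂(0.11) = 0.85979
  −0.11·log₂(0.07) = 0.42202
  −0.51·log₂(0.66) = 0.30573
H(P,Q) = 1.8784 bits.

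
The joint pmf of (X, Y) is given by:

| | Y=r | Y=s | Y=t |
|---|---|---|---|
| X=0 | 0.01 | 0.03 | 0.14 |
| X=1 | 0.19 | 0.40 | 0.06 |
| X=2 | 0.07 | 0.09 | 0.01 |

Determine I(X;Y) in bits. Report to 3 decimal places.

Marginals: p(X) = (0.1800, 0.6500, 0.1700), p(Y) = (0.2700, 0.5200, 0.2100).
I(X;Y) = Σ p(x,y)·log₂[p(x,y)/(p(x)p(y))].
  (0,r): 0.01·log₂(0.2058) = -0.0228
  (0,s): 0.03·log₂(0.3205) = -0.0492
  (0,t): 0.14·log₂(3.7037) = 0.2645
  (1,r): 0.19·log₂(1.0826) = 0.0218
  (1,s): 0.40·log₂(1.1834) = 0.0972
  (1,t): 0.06·log₂(0.4396) = -0.0712
  (2,r): 0.07·log₂(1.5251) = 0.0426
  (2,s): 0.09·log₂(1.0181) = 0.0023
  (2,t): 0.01·log₂(0.2801) = -0.0184
Sum = 0.267 bits.

0.267 bits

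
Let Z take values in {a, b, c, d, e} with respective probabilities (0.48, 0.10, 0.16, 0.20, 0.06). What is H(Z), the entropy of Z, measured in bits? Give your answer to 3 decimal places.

H(Z) = −Σ p·log₂ p.
  −(0.48)·log₂(0.48) = 0.5083
  −(0.10)·log₂(0.10) = 0.3322
  −(0.16)·log₂(0.16) = 0.4230
  −(0.20)·log₂(0.20) = 0.4644
  −(0.06)·log₂(0.06) = 0.2435
Sum: 0.5083 + 0.3322 + 0.4230 + 0.4644 + 0.2435 = 1.971 bits.

1.971 bits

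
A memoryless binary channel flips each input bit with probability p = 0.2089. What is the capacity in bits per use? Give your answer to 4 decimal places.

Binary symmetric channel: C = 1 − h₂(ε) where h₂ is the binary entropy function.
h₂(0.2089) = −0.2089·log₂0.2089 − 0.7911·log₂0.7911 = 0.7394.
C = 1 − 0.7394 = 0.2606 bits per channel use.

0.2606 bits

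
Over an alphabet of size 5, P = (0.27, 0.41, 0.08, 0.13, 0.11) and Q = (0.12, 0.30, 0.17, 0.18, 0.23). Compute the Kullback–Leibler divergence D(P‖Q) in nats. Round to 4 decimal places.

0.1633 nats

D(P‖Q) = Σ p·ln(p/q).
  0.27·ln(0.27/0.12) = 0.21895
  0.41·ln(0.41/0.30) = 0.12807
  0.08·ln(0.08/0.17) = -0.06030
  0.13·ln(0.13/0.18) = -0.04230
  0.11·ln(0.11/0.23) = -0.08114
D(P‖Q) = 0.1633 nats.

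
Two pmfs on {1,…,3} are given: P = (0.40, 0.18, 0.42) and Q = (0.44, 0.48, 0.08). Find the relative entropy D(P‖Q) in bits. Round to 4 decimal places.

D(P‖Q) = Σ p·log₂(p/q).
  0.40·log₂(0.40/0.44) = -0.05500
  0.18·log₂(0.18/0.48) = -0.25471
  0.42·log₂(0.42/0.08) = 1.00477
D(P‖Q) = 0.6951 bits.

0.6951 bits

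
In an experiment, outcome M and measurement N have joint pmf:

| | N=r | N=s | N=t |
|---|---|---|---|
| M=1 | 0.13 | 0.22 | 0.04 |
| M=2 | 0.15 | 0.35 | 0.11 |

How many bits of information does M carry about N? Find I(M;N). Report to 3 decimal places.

0.012 bits

Marginals: p(M) = (0.3900, 0.6100), p(N) = (0.2800, 0.5700, 0.1500).
I(M;N) = H(M) + H(N) − H(M,N).
H(M) = 0.9648, H(N) = 1.3870, H(M,N) = 2.3399.
I(M;N) = 0.9648 + 1.3870 − 2.3399 = 0.012 bits.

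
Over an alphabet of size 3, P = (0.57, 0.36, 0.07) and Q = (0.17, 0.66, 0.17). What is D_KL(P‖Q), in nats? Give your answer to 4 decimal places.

0.4093 nats

D(P‖Q) = Σ p·ln(p/q).
  0.57·ln(0.57/0.17) = 0.68961
  0.36·ln(0.36/0.66) = -0.21821
  0.07·ln(0.07/0.17) = -0.06211
D(P‖Q) = 0.4093 nats.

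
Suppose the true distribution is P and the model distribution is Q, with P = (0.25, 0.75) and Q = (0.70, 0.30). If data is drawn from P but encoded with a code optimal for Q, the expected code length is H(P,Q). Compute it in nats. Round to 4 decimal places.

0.9921 nats

H(P,Q) = −Σ p·ln q.
  −0.25·ln(0.70) = 0.08917
  −0.75·ln(0.30) = 0.90298
H(P,Q) = 0.9921 nats.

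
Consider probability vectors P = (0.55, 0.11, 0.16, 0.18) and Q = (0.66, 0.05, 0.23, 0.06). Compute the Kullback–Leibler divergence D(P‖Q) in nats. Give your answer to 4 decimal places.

D(P‖Q) = Σ p·ln(p/q).
  0.55·ln(0.55/0.66) = -0.10028
  0.11·ln(0.11/0.05) = 0.08673
  0.16·ln(0.16/0.23) = -0.05806
  0.18·ln(0.18/0.06) = 0.19775
D(P‖Q) = 0.1261 nats.

0.1261 nats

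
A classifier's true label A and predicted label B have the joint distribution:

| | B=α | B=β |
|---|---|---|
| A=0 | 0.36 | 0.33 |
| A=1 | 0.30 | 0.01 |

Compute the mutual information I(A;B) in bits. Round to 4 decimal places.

0.1720 bits

Marginals: p(A) = (0.6900, 0.3100), p(B) = (0.6600, 0.3400).
I(A;B) = H(A) + H(B) − H(A,B).
H(A) = 0.8932, H(B) = 0.9248, H(A,B) = 1.6460.
I(A;B) = 0.8932 + 0.9248 − 1.6460 = 0.1720 bits.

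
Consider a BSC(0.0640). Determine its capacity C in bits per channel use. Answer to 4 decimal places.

Binary symmetric channel: C = 1 − h₂(ε) where h₂ is the binary entropy function.
h₂(0.0640) = −0.0640·log₂0.0640 − 0.9360·log₂0.9360 = 0.3431.
C = 1 − 0.3431 = 0.6569 bits per channel use.

0.6569 bits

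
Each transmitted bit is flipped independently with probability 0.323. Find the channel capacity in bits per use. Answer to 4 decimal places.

0.0924 bits

Binary symmetric channel: C = 1 − h₂(ε) where h₂ is the binary entropy function.
h₂(0.323) = −0.323·log₂0.323 − 0.677·log₂0.677 = 0.9076.
C = 1 − 0.9076 = 0.0924 bits per channel use.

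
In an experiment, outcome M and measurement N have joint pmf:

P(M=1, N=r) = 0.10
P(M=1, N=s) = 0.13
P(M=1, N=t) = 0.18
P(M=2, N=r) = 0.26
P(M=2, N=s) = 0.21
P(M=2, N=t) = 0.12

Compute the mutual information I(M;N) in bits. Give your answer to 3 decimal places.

Marginals: p(M) = (0.4100, 0.5900), p(N) = (0.3600, 0.3400, 0.3000).
I(M;N) = H(M) + H(N) − H(M,N).
H(M) = 0.9765, H(N) = 1.5809, H(M,N) = 2.5053.
I(M;N) = 0.9765 + 1.5809 − 2.5053 = 0.052 bits.

0.052 bits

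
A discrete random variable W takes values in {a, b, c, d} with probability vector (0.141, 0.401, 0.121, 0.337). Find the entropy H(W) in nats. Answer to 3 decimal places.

1.265 nats

H(W) = −Σ p·ln p.
  −(0.141)·ln(0.141) = 0.2762
  −(0.401)·ln(0.401) = 0.3664
  −(0.121)·ln(0.121) = 0.2555
  −(0.337)·ln(0.337) = 0.3665
Sum: 0.2762 + 0.3664 + 0.2555 + 0.3665 = 1.265 nats.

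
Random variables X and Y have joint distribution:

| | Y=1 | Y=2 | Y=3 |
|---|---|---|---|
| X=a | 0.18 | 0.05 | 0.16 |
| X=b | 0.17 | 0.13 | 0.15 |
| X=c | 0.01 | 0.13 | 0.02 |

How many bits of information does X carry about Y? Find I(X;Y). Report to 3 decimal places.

Marginals: p(X) = (0.3900, 0.4500, 0.1600), p(Y) = (0.3600, 0.3100, 0.3300).
I(X;Y) = H(X) + H(Y) − H(X,Y).
H(X) = 1.4712, H(Y) = 1.5822, H(X,Y) = 2.8742.
I(X;Y) = 1.4712 + 1.5822 − 2.8742 = 0.179 bits.

0.179 bits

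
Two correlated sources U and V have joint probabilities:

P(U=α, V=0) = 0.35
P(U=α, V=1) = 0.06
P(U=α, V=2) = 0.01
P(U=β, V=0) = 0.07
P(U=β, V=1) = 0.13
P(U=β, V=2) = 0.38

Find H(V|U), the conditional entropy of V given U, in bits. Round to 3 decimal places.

1.040 bits

Chain rule: H(V|U) = H(U,V) − H(U).
Marginals: p(U) = (0.4200, 0.5800), p(V) = (0.4200, 0.1900, 0.3900).
H(U,V) = 2.0217 bits; H(U) = 0.9815 bits.
H(V|U) = 2.0217 − 0.9815 = 1.040 bits.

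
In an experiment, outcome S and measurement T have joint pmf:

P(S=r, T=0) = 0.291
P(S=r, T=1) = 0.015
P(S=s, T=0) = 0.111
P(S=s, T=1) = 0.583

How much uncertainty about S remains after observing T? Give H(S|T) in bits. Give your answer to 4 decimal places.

Marginals: p(S) = (0.3060, 0.6940), p(T) = (0.4020, 0.5980).
H(S|T) = Σ p(T) · H(S|T=·).
  T=0: p=0.4020, H(S|T=0) = 0.8501
  T=1: p=0.5980, H(S|T=1) = 0.1691
Weighted sum = 0.4429 bits.

0.4429 bits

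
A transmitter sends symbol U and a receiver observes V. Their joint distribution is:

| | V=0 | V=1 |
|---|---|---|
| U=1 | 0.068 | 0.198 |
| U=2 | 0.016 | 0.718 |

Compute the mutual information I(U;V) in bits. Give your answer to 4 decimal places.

0.0868 bits

Marginals: p(U) = (0.2660, 0.7340), p(V) = (0.0840, 0.9160).
I(U;V) = Σ p(x,y)·log₂[p(x,y)/(p(x)p(y))].
  (1,0): 0.068·log₂(3.0433) = 0.10918
  (1,1): 0.198·log₂(0.8126) = -0.05927
  (2,0): 0.016·log₂(0.2595) = -0.03114
  (2,1): 0.718·log₂(1.0679) = 0.06806
Sum = 0.0868 bits.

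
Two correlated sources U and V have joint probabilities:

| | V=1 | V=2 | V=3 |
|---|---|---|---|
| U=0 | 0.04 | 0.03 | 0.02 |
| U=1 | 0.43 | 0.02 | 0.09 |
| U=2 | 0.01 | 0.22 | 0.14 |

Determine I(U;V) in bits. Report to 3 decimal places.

Marginals: p(U) = (0.0900, 0.5400, 0.3700), p(V) = (0.4800, 0.2700, 0.2500).
I(U;V) = Σ p(x,y)·log₂[p(x,y)/(p(x)p(y))].
  (0,1): 0.04·log₂(0.9259) = -0.0044
  (0,2): 0.03·log₂(1.2346) = 0.0091
  (0,3): 0.02·log₂(0.8889) = -0.0034
  (1,1): 0.43·log₂(1.6590) = 0.3140
  (1,2): 0.02·log₂(0.1372) = -0.0573
  (1,3): 0.09·log₂(0.6667) = -0.0526
  (2,1): 0.01·log₂(0.0563) = -0.0415
  (2,2): 0.22·log₂(2.2022) = 0.2506
  (2,3): 0.14·log₂(1.5135) = 0.0837
Sum = 0.498 bits.

0.498 bits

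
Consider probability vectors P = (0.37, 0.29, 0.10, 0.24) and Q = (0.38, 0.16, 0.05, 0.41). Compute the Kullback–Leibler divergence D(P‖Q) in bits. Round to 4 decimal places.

0.1492 bits

D(P‖Q) = Σ p·log₂(p/q).
  0.37·log₂(0.37/0.38) = -0.01424
  0.29·log₂(0.29/0.16) = 0.24881
  0.10·log₂(0.10/0.05) = 0.10000
  0.24·log₂(0.24/0.41) = -0.18542
D(P‖Q) = 0.1492 bits.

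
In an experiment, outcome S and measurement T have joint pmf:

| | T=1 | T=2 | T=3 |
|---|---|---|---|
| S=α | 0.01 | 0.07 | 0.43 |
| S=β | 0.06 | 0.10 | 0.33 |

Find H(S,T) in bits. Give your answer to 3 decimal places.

1.962 bits

H(S,T) = −Σ p(x,y)·log₂ p(x,y) over all 6 cells.
  cell (α,1): −0.01·log₂0.01 = 0.0664
  cell (α,2): −0.07·log₂0.07 = 0.2686
  cell (α,3): −0.43·log₂0.43 = 0.5236
  cell (β,1): −0.06·log₂0.06 = 0.2435
  cell (β,2): −0.10·log₂0.10 = 0.3322
  cell (β,3): −0.33·log₂0.33 = 0.5278
Sum = 1.962 bits.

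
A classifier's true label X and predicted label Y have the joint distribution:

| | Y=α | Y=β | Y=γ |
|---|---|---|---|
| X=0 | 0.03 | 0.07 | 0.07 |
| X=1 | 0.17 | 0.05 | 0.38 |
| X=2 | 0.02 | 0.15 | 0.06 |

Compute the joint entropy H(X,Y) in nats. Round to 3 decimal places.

1.828 nats

H(X,Y) = −Σ p(x,y)·ln p(x,y) over all 9 cells.
  cell (0,α): −0.03·ln0.03 = 0.1052
  cell (0,β): −0.07·ln0.07 = 0.1861
  cell (0,γ): −0.07·ln0.07 = 0.1861
  cell (1,α): −0.17·ln0.17 = 0.3012
  cell (1,β): −0.05·ln0.05 = 0.1498
  cell (1,γ): −0.38·ln0.38 = 0.3677
  cell (2,α): −0.02·ln0.02 = 0.0782
  cell (2,β): −0.15·ln0.15 = 0.2846
  cell (2,γ): −0.06·ln0.06 = 0.1688
Sum = 1.828 nats.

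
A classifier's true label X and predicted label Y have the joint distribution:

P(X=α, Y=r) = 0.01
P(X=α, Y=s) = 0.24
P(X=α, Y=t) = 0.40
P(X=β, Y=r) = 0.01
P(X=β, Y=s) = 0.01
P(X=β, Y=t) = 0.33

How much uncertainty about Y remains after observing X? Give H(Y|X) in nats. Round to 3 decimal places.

0.566 nats

Chain rule: H(Y|X) = H(X,Y) − H(X).
Marginals: p(X) = (0.6500, 0.3500), p(Y) = (0.0200, 0.2500, 0.7300).
H(X,Y) = 1.2130 nats; H(X) = 0.6474 nats.
H(Y|X) = 1.2130 − 0.6474 = 0.566 nats.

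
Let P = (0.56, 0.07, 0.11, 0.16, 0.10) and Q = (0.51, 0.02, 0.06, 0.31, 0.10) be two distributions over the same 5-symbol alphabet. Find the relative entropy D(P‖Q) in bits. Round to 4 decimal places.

D(P‖Q) = Σ p·log₂(p/q).
  0.56·log₂(0.56/0.51) = 0.07556
  0.07·log₂(0.07/0.02) = 0.12651
  0.11·log₂(0.11/0.06) = 0.09619
  0.16·log₂(0.16/0.31) = -0.15267
  0.10·log₂(0.10/0.10) = 0.00000
D(P‖Q) = 0.1456 bits.

0.1456 bits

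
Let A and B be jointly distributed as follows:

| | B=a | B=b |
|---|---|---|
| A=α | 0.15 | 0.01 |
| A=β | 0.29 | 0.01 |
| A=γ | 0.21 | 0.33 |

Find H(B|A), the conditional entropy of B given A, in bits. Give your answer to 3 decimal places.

Marginals: p(A) = (0.1600, 0.3000, 0.5400), p(B) = (0.6500, 0.3500).
H(B|A) = Σ p(A) · H(B|A=·).
  A=α: p=0.1600, H(B|A=α) = 0.3373
  A=β: p=0.3000, H(B|A=β) = 0.2108
  A=γ: p=0.5400, H(B|A=γ) = 0.9641
Weighted sum = 0.638 bits.

0.638 bits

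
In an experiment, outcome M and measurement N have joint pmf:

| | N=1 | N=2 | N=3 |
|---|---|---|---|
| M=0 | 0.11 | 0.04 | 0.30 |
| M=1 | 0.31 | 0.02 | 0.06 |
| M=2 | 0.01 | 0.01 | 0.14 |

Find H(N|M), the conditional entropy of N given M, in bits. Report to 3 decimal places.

Marginals: p(M) = (0.4500, 0.3900, 0.1600), p(N) = (0.4300, 0.0700, 0.5000).
H(N|M) = Σ p(M) · H(N|M=·).
  M=0: p=0.4500, H(N|M=0) = 1.1972
  M=1: p=0.3900, H(N|M=1) = 0.8985
  M=2: p=0.1600, H(N|M=2) = 0.6686
Weighted sum = 0.996 bits.

0.996 bits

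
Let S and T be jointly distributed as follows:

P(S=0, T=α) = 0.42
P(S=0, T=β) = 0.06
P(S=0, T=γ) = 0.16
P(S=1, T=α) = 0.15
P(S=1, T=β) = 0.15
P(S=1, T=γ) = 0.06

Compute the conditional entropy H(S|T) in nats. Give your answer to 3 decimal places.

0.583 nats

Marginals: p(S) = (0.6400, 0.3600), p(T) = (0.5700, 0.2100, 0.2200).
H(S|T) = Σ p(T) · H(S|T=·).
  T=α: p=0.5700, H(S|T=α) = 0.5763
  T=β: p=0.2100, H(S|T=β) = 0.5983
  T=γ: p=0.2200, H(S|T=γ) = 0.5860
Weighted sum = 0.583 nats.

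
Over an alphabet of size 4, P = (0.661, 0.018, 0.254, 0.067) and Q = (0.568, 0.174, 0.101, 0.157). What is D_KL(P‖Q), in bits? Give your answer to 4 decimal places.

D(P‖Q) = Σ p·log₂(p/q).
  0.661·log₂(0.661/0.568) = 0.14460
  0.018·log₂(0.018/0.174) = -0.05891
  0.254·log₂(0.254/0.101) = 0.33794
  0.067·log₂(0.067/0.157) = -0.08231
D(P‖Q) = 0.3413 bits.

0.3413 bits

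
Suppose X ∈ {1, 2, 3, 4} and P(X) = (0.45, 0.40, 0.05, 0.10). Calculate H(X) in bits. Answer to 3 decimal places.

H(X) = −Σ p·log₂ p.
  −(0.45)·log₂(0.45) = 0.5184
  −(0.40)·log₂(0.40) = 0.5288
  −(0.05)·log₂(0.05) = 0.2161
  −(0.10)·log₂(0.10) = 0.3322
Sum: 0.5184 + 0.5288 + 0.2161 + 0.3322 = 1.595 bits.

1.595 bits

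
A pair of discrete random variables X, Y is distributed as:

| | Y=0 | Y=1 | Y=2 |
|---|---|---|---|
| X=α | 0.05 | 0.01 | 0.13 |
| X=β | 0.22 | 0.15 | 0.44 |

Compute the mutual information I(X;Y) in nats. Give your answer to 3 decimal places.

Marginals: p(X) = (0.1900, 0.8100), p(Y) = (0.2700, 0.1600, 0.5700).
I(X;Y) = Σ p(x,y)·ln[p(x,y)/(p(x)p(y))].
  (α,0): 0.05·ln(0.9747) = -0.0013
  (α,1): 0.01·ln(0.3289) = -0.0111
  (α,2): 0.13·ln(1.2004) = 0.0237
  (β,0): 0.22·ln(1.0059) = 0.0013
  (β,1): 0.15·ln(1.1574) = 0.0219
  (β,2): 0.44·ln(0.9530) = -0.0212
Sum = 0.013 nats.

0.013 nats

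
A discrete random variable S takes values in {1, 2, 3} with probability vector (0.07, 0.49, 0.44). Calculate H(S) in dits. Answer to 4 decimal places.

0.3895 dits

H(S) = −Σ p·log₁₀ p.
  −(0.07)·log₁₀(0.07) = 0.08084
  −(0.49)·log₁₀(0.49) = 0.15180
  −(0.44)·log₁₀(0.44) = 0.15688
Sum: 0.08084 + 0.15180 + 0.15688 = 0.3895 dits.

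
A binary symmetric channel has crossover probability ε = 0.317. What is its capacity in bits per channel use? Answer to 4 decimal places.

Binary symmetric channel: C = 1 − h₂(ε) where h₂ is the binary entropy function.
h₂(0.317) = −0.317·log₂0.317 − 0.683·log₂0.683 = 0.9011.
C = 1 − 0.9011 = 0.0989 bits per channel use.

0.0989 bits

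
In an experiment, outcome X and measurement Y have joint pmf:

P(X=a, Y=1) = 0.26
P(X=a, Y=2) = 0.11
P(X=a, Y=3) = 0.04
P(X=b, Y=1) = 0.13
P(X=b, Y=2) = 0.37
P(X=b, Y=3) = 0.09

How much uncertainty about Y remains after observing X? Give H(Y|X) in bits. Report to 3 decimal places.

Marginals: p(X) = (0.4100, 0.5900), p(Y) = (0.3900, 0.4800, 0.1300).
H(Y|X) = Σ p(X) · H(Y|X=·).
  X=a: p=0.4100, H(Y|X=a) = 1.2535
  X=b: p=0.5900, H(Y|X=b) = 1.3168
Weighted sum = 1.291 bits.

1.291 bits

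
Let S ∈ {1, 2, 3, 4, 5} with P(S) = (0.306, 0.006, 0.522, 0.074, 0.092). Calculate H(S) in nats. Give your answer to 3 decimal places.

H(S) = −Σ p·ln p.
  −(0.306)·ln(0.306) = 0.3624
  −(0.006)·ln(0.006) = 0.0307
  −(0.522)·ln(0.522) = 0.3393
  −(0.074)·ln(0.074) = 0.1927
  −(0.092)·ln(0.092) = 0.2195
Sum: 0.3624 + 0.0307 + 0.3393 + 0.1927 + 0.2195 = 1.145 nats.

1.145 nats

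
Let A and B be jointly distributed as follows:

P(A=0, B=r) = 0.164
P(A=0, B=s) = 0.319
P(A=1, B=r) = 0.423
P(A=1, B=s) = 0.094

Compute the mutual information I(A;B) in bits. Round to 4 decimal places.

0.1779 bits

Marginals: p(A) = (0.4830, 0.5170), p(B) = (0.5870, 0.4130).
I(A;B) = Σ p(x,y)·log₂[p(x,y)/(p(x)p(y))].
  (0,r): 0.164·log₂(0.5784) = -0.12952
  (0,s): 0.319·log₂(1.5992) = 0.21606
  (1,r): 0.423·log₂(1.3938) = 0.20264
  (1,s): 0.094·log₂(0.4402) = -0.11126
Sum = 0.1779 bits.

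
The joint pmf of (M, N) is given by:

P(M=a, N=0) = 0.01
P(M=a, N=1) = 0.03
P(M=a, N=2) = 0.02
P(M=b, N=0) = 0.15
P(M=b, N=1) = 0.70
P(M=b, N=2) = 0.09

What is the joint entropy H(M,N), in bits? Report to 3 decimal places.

1.414 bits

H(M,N) = −Σ p(x,y)·log₂ p(x,y) over all 6 cells.
  cell (a,0): −0.01·log₂0.01 = 0.0664
  cell (a,1): −0.03·log₂0.03 = 0.1518
  cell (a,2): −0.02·log₂0.02 = 0.1129
  cell (b,0): −0.15·log₂0.15 = 0.4105
  cell (b,1): −0.70·log₂0.70 = 0.3602
  cell (b,2): −0.09·log₂0.09 = 0.3127
Sum = 1.414 bits.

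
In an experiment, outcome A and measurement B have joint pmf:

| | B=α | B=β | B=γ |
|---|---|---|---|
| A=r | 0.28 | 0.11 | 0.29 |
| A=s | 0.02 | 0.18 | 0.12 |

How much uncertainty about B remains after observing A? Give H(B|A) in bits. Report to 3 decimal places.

Chain rule: H(B|A) = H(A,B) − H(A).
Marginals: p(A) = (0.6800, 0.3200), p(B) = (0.3000, 0.2900, 0.4100).
H(A,B) = 2.3077 bits; H(A) = 0.9044 bits.
H(B|A) = 2.3077 − 0.9044 = 1.403 bits.

1.403 bits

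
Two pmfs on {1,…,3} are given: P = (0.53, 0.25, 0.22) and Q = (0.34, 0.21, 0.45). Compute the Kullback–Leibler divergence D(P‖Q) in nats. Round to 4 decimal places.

0.1214 nats

D(P‖Q) = Σ p·ln(p/q).
  0.53·ln(0.53/0.34) = 0.23528
  0.25·ln(0.25/0.21) = 0.04359
  0.22·ln(0.22/0.45) = -0.15744
D(P‖Q) = 0.1214 nats.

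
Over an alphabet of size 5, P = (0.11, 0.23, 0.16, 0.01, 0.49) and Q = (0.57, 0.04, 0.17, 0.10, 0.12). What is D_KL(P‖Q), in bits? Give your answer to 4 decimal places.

D(P‖Q) = Σ p·log₂(p/q).
  0.11·log₂(0.11/0.57) = -0.26108
  0.23·log₂(0.23/0.04) = 0.58042
  0.16·log₂(0.16/0.17) = -0.01399
  0.01·log₂(0.01/0.10) = -0.03322
  0.49·log₂(0.49/0.12) = 0.99458
D(P‖Q) = 1.2667 bits.

1.2667 bits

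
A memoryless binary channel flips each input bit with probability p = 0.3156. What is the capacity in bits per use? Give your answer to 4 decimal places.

0.1005 bits

Binary symmetric channel: C = 1 − h₂(ε) where h₂ is the binary entropy function.
h₂(0.3156) = −0.3156·log₂0.3156 − 0.6844·log₂0.6844 = 0.8995.
C = 1 − 0.8995 = 0.1005 bits per channel use.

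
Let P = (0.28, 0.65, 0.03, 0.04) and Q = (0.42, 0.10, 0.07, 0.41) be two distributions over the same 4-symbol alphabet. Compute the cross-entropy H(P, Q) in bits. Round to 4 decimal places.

H(P,Q) = −Σ p·log₂ q.
  −0.28·log₂(0.42) = 0.35043
  −0.65·log₂(0.10) = 2.15925
  −0.03·log₂(0.07) = 0.11510
  −0.04·log₂(0.41) = 0.05145
H(P,Q) = 2.6762 bits.

2.6762 bits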